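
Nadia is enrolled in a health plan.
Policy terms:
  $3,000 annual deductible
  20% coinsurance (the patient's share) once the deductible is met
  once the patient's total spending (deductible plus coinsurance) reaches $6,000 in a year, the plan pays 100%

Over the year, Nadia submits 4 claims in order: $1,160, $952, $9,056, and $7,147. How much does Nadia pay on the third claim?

$2,521.60

Claim 1 — $1,160: all of it applies to the deductible. Patient owes $1,160 (running OOP $1,160).
Claim 2 — $952: fully absorbed by the deductible. Patient pays $952; OOP now $2,112.
Claim 3 — $9,056: $888 to deductible, leaving $8,168; 20% of $8,168 = $1,633.60. Patient pays $2,521.60; OOP now $4,633.60.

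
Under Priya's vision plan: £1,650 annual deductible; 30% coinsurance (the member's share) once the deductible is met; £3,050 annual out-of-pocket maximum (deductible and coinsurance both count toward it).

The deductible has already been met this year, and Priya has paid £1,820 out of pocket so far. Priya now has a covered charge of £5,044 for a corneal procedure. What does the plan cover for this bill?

The deductible is already satisfied, so the full bill goes to coinsurance.
Member's 30% share of £5,044 is £1,513.20.
Adding £1,513.20 to the £1,820 already spent would give £3,333.20, which exceeds the £3,050 cap; the member pays just £3,050 − £1,820 = £1,230.
The insurer covers the remainder: £5,044 − £1,230 = £3,814.

£3,814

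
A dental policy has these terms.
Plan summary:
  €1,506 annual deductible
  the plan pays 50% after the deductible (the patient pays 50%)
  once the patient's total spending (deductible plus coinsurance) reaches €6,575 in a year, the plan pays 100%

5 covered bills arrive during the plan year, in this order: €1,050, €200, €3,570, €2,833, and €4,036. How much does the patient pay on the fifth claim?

Claim 1 (€1,050): fully absorbed by the deductible. Patient owes €1,050 (running OOP €1,050).
Claim 2 (€200): entire amount goes to the deductible. Cost to patient: €200. OOP to date €1,250.
Claim 3 (€3,570): €256 finishes the deductible; €3,314 goes to coinsurance; 50% of €3,314 = €1,657. Patient owes €1,913 (running OOP €3,163).
Claim 4 (€2,833): 50% coinsurance on €2,833 = €1,416.50. Cost to patient: €1,416.50. OOP to date €4,579.50.
Claim 5 (€4,036): deductible met; 50% of €4,036 = €2,018. OOP would hit €6,597.50 > €6,575, so the cap limits the patient to €6,575 − €4,579.50 = €1,995.50.

€1,995.50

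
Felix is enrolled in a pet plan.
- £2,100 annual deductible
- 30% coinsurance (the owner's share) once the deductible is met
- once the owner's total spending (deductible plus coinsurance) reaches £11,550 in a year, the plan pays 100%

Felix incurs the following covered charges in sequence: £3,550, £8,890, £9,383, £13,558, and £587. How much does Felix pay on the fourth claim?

£3,533.10

#1 (£3,550): £2,100 to deductible, leaving £1,450; coinsurance £1,450 × 30% = £435. Owner pays £2,535; OOP now £2,535.
#2 (£8,890): 30% coinsurance on £8,890 = £2,667. Cost to owner: £2,667. OOP to date £5,202.
#3 (£9,383): deductible met; 30% of £9,383 = £2,814.90. Owner pays £2,814.90; OOP now £8,016.90.
#4 (£13,558): deductible met; 30% of £13,558 = £4,067.40. Adding that to £8,016.90 gives £12,084.30, past the £11,550 cap; owner pays only £11,550 − £8,016.90 = £3,533.10.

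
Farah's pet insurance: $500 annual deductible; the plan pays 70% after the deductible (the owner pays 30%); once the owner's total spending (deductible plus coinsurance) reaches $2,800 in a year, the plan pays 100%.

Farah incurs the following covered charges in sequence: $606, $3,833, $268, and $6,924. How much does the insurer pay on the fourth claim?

Bill 1, $606: $500 to deductible, leaving $106; owner's 30% is $31.80. Owner pays $531.80; OOP now $531.80. Plan pays $606 − $531.80 = $74.20.
Bill 2, $3,833: 30% coinsurance on $3,833 = $1,149.90. Owner pays $1,149.90; OOP now $1,681.70. Insurer: $3,833 − $1,149.90 = $2,683.10.
Bill 3, $268: deductible met; 30% of $268 = $80.40. Owner pays $80.40; OOP now $1,762.10. Plan pays $268 − $80.40 = $187.60.
Bill 4, $6,924: deductible already satisfied, so owner's share is 30% × $6,924 = $2,077.20. Adding that to $1,762.10 gives $3,839.30, past the $2,800 cap; owner pays only $2,800 − $1,762.10 = $1,037.90. Plan pays $6,924 − $1,037.90 = $5,886.10.

$5,886.10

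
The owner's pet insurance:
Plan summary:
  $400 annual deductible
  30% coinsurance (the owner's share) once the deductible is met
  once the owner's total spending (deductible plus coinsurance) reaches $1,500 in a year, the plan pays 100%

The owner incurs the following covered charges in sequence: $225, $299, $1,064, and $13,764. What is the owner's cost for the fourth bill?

#1 ($225): entire amount goes to the deductible. Owner pays $225; OOP now $225.
#2 ($299): $175 finishes the deductible; $124 goes to coinsurance; 30% of $124 = $37.20. Cost to owner: $212.20. OOP to date $437.20.
#3 ($1,064): 30% coinsurance on $1,064 = $319.20. Owner pays $319.20; OOP now $756.40.
#4 ($13,764): 30% coinsurance on $13,764 = $4,129.20. Adding that to $756.40 gives $4,885.60, past the $1,500 cap; owner pays only $1,500 − $756.40 = $743.60.

$743.60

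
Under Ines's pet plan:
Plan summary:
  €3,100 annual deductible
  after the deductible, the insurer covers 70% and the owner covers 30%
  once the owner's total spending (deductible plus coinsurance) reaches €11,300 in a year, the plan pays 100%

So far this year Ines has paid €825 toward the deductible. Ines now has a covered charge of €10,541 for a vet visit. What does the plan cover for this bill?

€5,786.20

Deductible still to meet: €3,100 − €825 = €2,275.
After the €2,275 deductible portion, €10,541 − €2,275 = €8,266 is subject to coinsurance.
Owner's 30% share of €8,266 is €2,479.80.
That puts the owner's cost at €2,275 + €2,479.80 = €4,754.80 before any cap.
Total out-of-pocket so far would be €825 + €4,754.80 = €5,579.80, below the €11,300 cap — no reduction.
The insurer covers the remainder: €10,541 − €4,754.80 = €5,786.20.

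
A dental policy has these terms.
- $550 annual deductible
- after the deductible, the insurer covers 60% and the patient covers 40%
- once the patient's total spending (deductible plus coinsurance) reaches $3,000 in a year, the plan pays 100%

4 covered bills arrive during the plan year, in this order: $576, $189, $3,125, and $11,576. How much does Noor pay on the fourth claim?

$1,114

Claim 1 ($576): $550 finishes the deductible; $26 goes to coinsurance; coinsurance $26 × 40% = $10.40. Cost to patient: $560.40. OOP to date $560.40.
Claim 2 ($189): deductible already satisfied, so patient's share is 40% × $189 = $75.60. Cost to patient: $75.60. OOP to date $636.
Claim 3 ($3,125): deductible met; 40% of $3,125 = $1,250. Patient owes $1,250 (running OOP $1,886).
Claim 4 ($11,576): 40% coinsurance on $11,576 = $4,630.40. OOP would hit $6,516.40 > $3,000, so the cap limits the patient to $3,000 − $1,886 = $1,114.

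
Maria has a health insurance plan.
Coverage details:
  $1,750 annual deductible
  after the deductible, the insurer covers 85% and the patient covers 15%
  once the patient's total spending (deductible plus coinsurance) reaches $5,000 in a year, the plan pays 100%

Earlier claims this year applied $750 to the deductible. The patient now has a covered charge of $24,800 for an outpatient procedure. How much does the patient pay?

$4,250

Deductible still to meet: $1,750 − $750 = $1,000.
That leaves $24,800 − $1,000 = $23,800 for coinsurance.
Patient's 15% share of $23,800 is $3,570.
That puts the patient's cost at $1,000 + $3,570 = $4,570 before any cap.
Adding $4,570 to the $750 already spent would give $5,320, which exceeds the $5,000 cap; the patient pays just $5,000 − $750 = $4,250.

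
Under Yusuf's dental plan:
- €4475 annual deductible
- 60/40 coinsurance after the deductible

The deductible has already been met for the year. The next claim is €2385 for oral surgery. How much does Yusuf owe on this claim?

The deductible is already satisfied, so the full bill goes to coinsurance.
40% of €2385 = €954 falls to the patient.

€954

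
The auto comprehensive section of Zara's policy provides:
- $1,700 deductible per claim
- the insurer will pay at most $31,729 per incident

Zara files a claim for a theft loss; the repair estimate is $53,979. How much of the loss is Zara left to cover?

Subtract the deductible: $53,979 − $1,700 = $52,279.
$52,279 exceeds the $31,729 limit, so the insurer pays the limit: $31,729.
Policyholder's share is the uncovered remainder: $53,979 − $31,729 = $22,250.

$22,250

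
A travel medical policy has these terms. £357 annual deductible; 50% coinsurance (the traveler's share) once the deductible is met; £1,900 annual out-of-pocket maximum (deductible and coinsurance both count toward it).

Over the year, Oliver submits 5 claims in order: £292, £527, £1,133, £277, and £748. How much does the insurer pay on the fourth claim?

£138.50

Bill 1, £292: entire amount goes to the deductible. Cost to traveler: £292. OOP to date £292. Insurer: £292 − £292 = £0.
Bill 2, £527: £65 finishes the deductible; £462 goes to coinsurance; traveler's 50% is £231. Cost to traveler: £296. OOP to date £588. Insurer: £527 − £296 = £231.
Bill 3, £1,133: deductible met; 50% of £1,133 = £566.50. Traveler pays £566.50; OOP now £1,154.50. Plan pays £1,133 − £566.50 = £566.50.
Bill 4, £277: deductible met; 50% of £277 = £138.50. Cost to traveler: £138.50. OOP to date £1,293. Insurer: £277 − £138.50 = £138.50.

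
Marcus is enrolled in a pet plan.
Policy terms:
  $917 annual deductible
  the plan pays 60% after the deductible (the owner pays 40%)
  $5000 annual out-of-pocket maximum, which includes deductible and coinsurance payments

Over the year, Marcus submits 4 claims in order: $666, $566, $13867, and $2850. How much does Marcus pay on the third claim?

Bill 1, $666: all of it applies to the deductible. Cost to owner: $666. OOP to date $666.
Bill 2, $566: $251 to deductible, leaving $315; coinsurance $315 × 40% = $126. Owner owes $377 (running OOP $1043).
Bill 3, $13867: deductible already satisfied, so owner's share is 40% × $13867 = $5546.80. That would push OOP to $6589.80, over the $5000 cap, so owner pays $5000 − $1043 = $3957.

$3957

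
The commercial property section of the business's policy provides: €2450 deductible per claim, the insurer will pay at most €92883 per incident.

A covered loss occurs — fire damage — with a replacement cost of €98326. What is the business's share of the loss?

€5443

Less the €2450 deductible: €98326 − €2450 = €95876.
Since €95876 > €92883, the payout is capped at €92883.
The business bears the rest of the original loss: €98326 − €92883 = €5443.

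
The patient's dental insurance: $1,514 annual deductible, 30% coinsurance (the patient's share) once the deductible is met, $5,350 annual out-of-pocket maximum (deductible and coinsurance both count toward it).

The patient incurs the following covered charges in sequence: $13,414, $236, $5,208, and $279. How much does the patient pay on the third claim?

$195.20

Claim 1 — $13,414: deductible takes $1,514, $11,900 remains; patient's 30% is $3,570. Patient owes $5,084 (running OOP $5,084).
Claim 2 — $236: deductible met; 30% of $236 = $70.80. Patient owes $70.80 (running OOP $5,154.80).
Claim 3 — $5,208: deductible met; 30% of $5,208 = $1,562.40. OOP would hit $6,717.20 > $5,350, so the cap limits the patient to $5,350 − $5,154.80 = $195.20.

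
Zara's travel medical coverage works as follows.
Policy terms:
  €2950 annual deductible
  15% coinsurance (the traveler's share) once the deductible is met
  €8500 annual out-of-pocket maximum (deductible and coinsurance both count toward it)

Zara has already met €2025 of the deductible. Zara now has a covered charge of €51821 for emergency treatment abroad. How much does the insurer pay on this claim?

€45346

Remaining deductible: €2950 − €2025 = €925.
The remaining €50896 (= €51821 − €925) moves to coinsurance.
Coinsurance: €50896 × 15% = €7634.40.
Traveler responsibility before any cap: €925 + €7634.40 = €8559.40.
That would bring total out-of-pocket to €10584.40, past the €8500 cap. The traveler is capped at €8500 − €2025 = €6475 on this claim.
The plan picks up €51821 − €6475 = €45346.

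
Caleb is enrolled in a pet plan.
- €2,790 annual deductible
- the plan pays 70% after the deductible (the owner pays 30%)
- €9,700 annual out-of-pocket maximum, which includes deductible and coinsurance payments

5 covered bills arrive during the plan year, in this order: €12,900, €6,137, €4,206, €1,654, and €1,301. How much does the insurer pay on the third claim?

€2,944.20

Claim 1 — €12,900: deductible takes €2,790, €10,110 remains; owner's 30% is €3,033. Owner pays €5,823; OOP now €5,823. Insurer: €12,900 − €5,823 = €7,077.
Claim 2 — €6,137: 30% coinsurance on €6,137 = €1,841.10. Owner pays €1,841.10; OOP now €7,664.10. Insurer: €6,137 − €1,841.10 = €4,295.90.
Claim 3 — €4,206: 30% coinsurance on €4,206 = €1,261.80. Owner owes €1,261.80 (running OOP €8,925.90). Plan pays €4,206 − €1,261.80 = €2,944.20.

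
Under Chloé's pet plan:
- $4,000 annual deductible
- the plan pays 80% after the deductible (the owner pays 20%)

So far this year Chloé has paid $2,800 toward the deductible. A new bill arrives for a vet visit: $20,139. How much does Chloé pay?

$2,800 of the $4,000 deductible is already met, leaving $1,200.
The remaining $18,939 (= $20,139 − $1,200) moves to coinsurance.
Owner's 20% share of $18,939 is $3,787.80.
Owner responsibility: $1,200 + $3,787.80 = $4,987.80.

$4,987.80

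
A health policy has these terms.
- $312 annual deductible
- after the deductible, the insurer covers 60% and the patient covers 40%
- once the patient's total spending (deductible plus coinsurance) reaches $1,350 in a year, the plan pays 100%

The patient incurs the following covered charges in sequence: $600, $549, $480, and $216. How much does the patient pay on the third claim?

Bill 1, $600: $312 finishes the deductible; $288 goes to coinsurance; coinsurance $288 × 40% = $115.20. Patient owes $427.20 (running OOP $427.20).
Bill 2, $549: deductible met; 40% of $549 = $219.60. Patient pays $219.60; OOP now $646.80.
Bill 3, $480: deductible already satisfied, so patient's share is 40% × $480 = $192. Patient pays $192; OOP now $838.80.

$192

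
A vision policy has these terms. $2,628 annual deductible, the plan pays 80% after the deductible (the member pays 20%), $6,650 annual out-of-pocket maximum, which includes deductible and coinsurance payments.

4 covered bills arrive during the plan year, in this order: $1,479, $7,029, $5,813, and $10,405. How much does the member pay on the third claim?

Bill 1, $1,479: all of it applies to the deductible. Member pays $1,479; OOP now $1,479.
Bill 2, $7,029: deductible takes $1,149, $5,880 remains; member's 20% is $1,176. Member owes $2,325 (running OOP $3,804).
Bill 3, $5,813: 20% coinsurance on $5,813 = $1,162.60. Member pays $1,162.60; OOP now $4,966.60.

$1,162.60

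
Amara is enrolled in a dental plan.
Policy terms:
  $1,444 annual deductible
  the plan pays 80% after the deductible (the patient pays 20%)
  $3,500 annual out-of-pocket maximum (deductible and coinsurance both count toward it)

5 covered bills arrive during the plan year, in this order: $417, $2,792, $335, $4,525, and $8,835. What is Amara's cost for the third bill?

Bill 1, $417: fully absorbed by the deductible. Patient owes $417 (running OOP $417).
Bill 2, $2,792: $1,027 to deductible, leaving $1,765; 20% of $1,765 = $353. Patient owes $1,380 (running OOP $1,797).
Bill 3, $335: deductible met; 20% of $335 = $67. Cost to patient: $67. OOP to date $1,864.

$67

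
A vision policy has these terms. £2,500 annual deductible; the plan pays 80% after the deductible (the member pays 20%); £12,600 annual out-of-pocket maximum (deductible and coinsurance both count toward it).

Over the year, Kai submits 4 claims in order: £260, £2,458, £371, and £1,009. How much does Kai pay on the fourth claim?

£201.80

Claim 1 — £260: entire amount goes to the deductible. Member pays £260; OOP now £260.
Claim 2 — £2,458: £2,240 to deductible, leaving £218; member's 20% is £43.60. Cost to member: £2,283.60. OOP to date £2,543.60.
Claim 3 — £371: deductible met; 20% of £371 = £74.20. Cost to member: £74.20. OOP to date £2,617.80.
Claim 4 — £1,009: deductible already satisfied, so member's share is 20% × £1,009 = £201.80. Member pays £201.80; OOP now £2,819.60.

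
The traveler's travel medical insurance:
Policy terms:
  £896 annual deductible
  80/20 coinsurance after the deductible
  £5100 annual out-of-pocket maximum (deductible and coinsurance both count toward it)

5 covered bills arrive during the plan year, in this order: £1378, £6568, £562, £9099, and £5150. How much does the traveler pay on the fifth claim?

Claim 1 (£1378): deductible takes £896, £482 remains; coinsurance £482 × 20% = £96.40. Traveler owes £992.40 (running OOP £992.40).
Claim 2 (£6568): 20% coinsurance on £6568 = £1313.60. Traveler owes £1313.60 (running OOP £2306).
Claim 3 (£562): deductible met; 20% of £562 = £112.40. Traveler pays £112.40; OOP now £2418.40.
Claim 4 (£9099): deductible already satisfied, so traveler's share is 20% × £9099 = £1819.80. Traveler pays £1819.80; OOP now £4238.20.
Claim 5 (£5150): 20% coinsurance on £5150 = £1030. That would push OOP to £5268.20, over the £5100 cap, so traveler pays £5100 − £4238.20 = £861.80.

£861.80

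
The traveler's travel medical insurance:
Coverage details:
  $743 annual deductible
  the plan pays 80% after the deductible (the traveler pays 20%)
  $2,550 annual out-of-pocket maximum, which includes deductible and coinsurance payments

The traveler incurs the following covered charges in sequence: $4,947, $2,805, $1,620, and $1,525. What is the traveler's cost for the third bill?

$324

Claim 1 — $4,947: $743 to deductible, leaving $4,204; 20% of $4,204 = $840.80. Cost to traveler: $1,583.80. OOP to date $1,583.80.
Claim 2 — $2,805: deductible met; 20% of $2,805 = $561. Cost to traveler: $561. OOP to date $2,144.80.
Claim 3 — $1,620: deductible met; 20% of $1,620 = $324. Cost to traveler: $324. OOP to date $2,468.80.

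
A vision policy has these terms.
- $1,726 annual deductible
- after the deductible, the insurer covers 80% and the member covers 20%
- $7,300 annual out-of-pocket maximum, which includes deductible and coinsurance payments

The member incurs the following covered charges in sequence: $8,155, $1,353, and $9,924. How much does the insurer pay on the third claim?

Bill 1, $8,155: $1,726 finishes the deductible; $6,429 goes to coinsurance; member's 20% is $1,285.80. Member pays $3,011.80; OOP now $3,011.80. Plan pays $8,155 − $3,011.80 = $5,143.20.
Bill 2, $1,353: deductible already satisfied, so member's share is 20% × $1,353 = $270.60. Member owes $270.60 (running OOP $3,282.40). Plan pays $1,353 − $270.60 = $1,082.40.
Bill 3, $9,924: 20% coinsurance on $9,924 = $1,984.80. Cost to member: $1,984.80. OOP to date $5,267.20. Plan pays $9,924 − $1,984.80 = $7,939.20.

$7,939.20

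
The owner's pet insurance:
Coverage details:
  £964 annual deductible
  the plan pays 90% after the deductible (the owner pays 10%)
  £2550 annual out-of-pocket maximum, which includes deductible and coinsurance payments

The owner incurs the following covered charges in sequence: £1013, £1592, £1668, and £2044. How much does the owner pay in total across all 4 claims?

£1499.30

#1 (£1013): deductible takes £964, £49 remains; 10% of £49 = £4.90. Owner pays £968.90; OOP now £968.90.
#2 (£1592): deductible met; 10% of £1592 = £159.20. Owner pays £159.20; OOP now £1128.10.
#3 (£1668): deductible met; 10% of £1668 = £166.80. Owner pays £166.80; OOP now £1294.90.
#4 (£2044): deductible met; 10% of £2044 = £204.40. Cost to owner: £204.40. OOP to date £1499.30.
Summing the owner's payments: £968.90 + £159.20 + £166.80 + £204.40 = £1499.30.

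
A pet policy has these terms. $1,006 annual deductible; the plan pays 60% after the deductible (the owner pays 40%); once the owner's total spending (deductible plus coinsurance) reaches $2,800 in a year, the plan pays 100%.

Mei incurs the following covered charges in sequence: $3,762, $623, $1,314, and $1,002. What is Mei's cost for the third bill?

#1 ($3,762): $1,006 to deductible, leaving $2,756; owner's 40% is $1,102.40. Owner pays $2,108.40; OOP now $2,108.40.
#2 ($623): 40% coinsurance on $623 = $249.20. Cost to owner: $249.20. OOP to date $2,357.60.
#3 ($1,314): deductible met; 40% of $1,314 = $525.60. That would push OOP to $2,883.20, over the $2,800 cap, so owner pays $2,800 − $2,357.60 = $442.40.

$442.40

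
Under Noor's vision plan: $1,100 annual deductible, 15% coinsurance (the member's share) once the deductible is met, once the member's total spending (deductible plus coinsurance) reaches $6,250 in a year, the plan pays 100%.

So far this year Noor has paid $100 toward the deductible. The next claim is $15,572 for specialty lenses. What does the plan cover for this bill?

Deductible still to meet: $1,100 − $100 = $1,000.
That leaves $15,572 − $1,000 = $14,572 for coinsurance.
15% of $14,572 = $2,185.80 falls to the member.
So the member owes $1,000 + $2,185.80 = $3,185.80 before any cap.
Cumulative spending $100 + $3,185.80 = $3,285.80 stays under the $6,250 maximum.
The plan picks up $15,572 − $3,185.80 = $12,386.20.

$12,386.20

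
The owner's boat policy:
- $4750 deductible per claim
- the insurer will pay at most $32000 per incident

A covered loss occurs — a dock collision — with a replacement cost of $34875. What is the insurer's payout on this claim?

Less the $4750 deductible: $34875 − $4750 = $30125.
That's under the $32000 cap, so the insurer reimburses the full $30125.

$30125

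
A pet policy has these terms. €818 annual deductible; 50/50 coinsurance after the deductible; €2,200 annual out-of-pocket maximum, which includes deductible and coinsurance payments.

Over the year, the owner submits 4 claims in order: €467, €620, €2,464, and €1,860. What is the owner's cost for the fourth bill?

#1 (€467): fully absorbed by the deductible. Owner owes €467 (running OOP €467).
#2 (€620): deductible takes €351, €269 remains; 50% of €269 = €134.50. Owner owes €485.50 (running OOP €952.50).
#3 (€2,464): 50% coinsurance on €2,464 = €1,232. Cost to owner: €1,232. OOP to date €2,184.50.
#4 (€1,860): deductible met; 50% of €1,860 = €930. OOP would hit €3,114.50 > €2,200, so the cap limits the owner to €2,200 − €2,184.50 = €15.50.

€15.50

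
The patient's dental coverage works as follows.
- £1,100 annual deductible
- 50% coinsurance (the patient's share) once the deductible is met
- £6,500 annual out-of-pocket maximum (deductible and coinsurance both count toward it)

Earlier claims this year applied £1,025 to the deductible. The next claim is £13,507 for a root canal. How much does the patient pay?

£1,025 of the £1,100 deductible is already met, leaving £75.
After the £75 deductible portion, £13,507 − £75 = £13,432 is subject to coinsurance.
50% of £13,432 = £6,716 falls to the patient.
So the patient owes £75 + £6,716 = £6,791 before any cap.
Year-to-date out-of-pocket would reach £1,025 + £6,791 = £7,816, above the £6,500 maximum, so the patient pays only £6,500 − £1,025 = £5,475.

£5,475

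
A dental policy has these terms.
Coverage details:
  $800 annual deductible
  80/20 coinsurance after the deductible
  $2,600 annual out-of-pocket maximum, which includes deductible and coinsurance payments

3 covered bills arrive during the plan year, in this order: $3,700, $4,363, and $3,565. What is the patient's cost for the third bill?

$347.40

Bill 1, $3,700: deductible takes $800, $2,900 remains; patient's 20% is $580. Cost to patient: $1,380. OOP to date $1,380.
Bill 2, $4,363: deductible already satisfied, so patient's share is 20% × $4,363 = $872.60. Cost to patient: $872.60. OOP to date $2,252.60.
Bill 3, $3,565: deductible met; 20% of $3,565 = $713. That would push OOP to $2,965.60, over the $2,600 cap, so patient pays $2,600 − $2,252.60 = $347.40.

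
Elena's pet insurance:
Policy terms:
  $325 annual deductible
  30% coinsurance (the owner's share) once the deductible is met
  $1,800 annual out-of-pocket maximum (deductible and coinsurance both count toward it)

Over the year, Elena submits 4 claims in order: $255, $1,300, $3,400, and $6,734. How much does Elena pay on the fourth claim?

$86

#1 ($255): all of it applies to the deductible. Owner pays $255; OOP now $255.
#2 ($1,300): deductible takes $70, $1,230 remains; 30% of $1,230 = $369. Owner owes $439 (running OOP $694).
#3 ($3,400): deductible already satisfied, so owner's share is 30% × $3,400 = $1,020. Cost to owner: $1,020. OOP to date $1,714.
#4 ($6,734): deductible already satisfied, so owner's share is 30% × $6,734 = $2,020.20. That would push OOP to $3,734.20, over the $1,800 cap, so owner pays $1,800 − $1,714 = $86.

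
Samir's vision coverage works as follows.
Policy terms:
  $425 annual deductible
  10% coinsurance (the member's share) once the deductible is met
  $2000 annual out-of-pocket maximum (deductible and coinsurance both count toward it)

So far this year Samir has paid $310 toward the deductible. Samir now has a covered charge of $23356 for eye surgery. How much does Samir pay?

$1690

Remaining deductible: $425 − $310 = $115.
After the $115 deductible portion, $23356 − $115 = $23241 is subject to coinsurance.
10% of $23241 = $2324.10 falls to the member.
Member responsibility before any cap: $115 + $2324.10 = $2439.10.
Adding $2439.10 to the $310 already spent would give $2749.10, which exceeds the $2000 cap; the member pays just $2000 − $310 = $1690.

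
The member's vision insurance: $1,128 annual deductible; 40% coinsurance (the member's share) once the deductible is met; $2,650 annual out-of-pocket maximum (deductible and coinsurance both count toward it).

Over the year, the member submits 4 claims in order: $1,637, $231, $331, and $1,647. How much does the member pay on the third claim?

$132.40

Claim 1 — $1,637: deductible takes $1,128, $509 remains; 40% of $509 = $203.60. Member owes $1,331.60 (running OOP $1,331.60).
Claim 2 — $231: deductible met; 40% of $231 = $92.40. Cost to member: $92.40. OOP to date $1,424.
Claim 3 — $331: deductible met; 40% of $331 = $132.40. Member owes $132.40 (running OOP $1,556.40).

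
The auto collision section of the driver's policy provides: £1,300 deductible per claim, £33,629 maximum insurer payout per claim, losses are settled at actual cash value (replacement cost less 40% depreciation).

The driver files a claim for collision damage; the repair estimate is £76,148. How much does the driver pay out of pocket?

£42,519

Depreciate 40%: the covered value is £76,148 × 0.6 = £45,688.80.
After the deductible, £45,688.80 − £1,300 = £44,388.80 remains.
Since £44,388.80 > £33,629, the payout is capped at £33,629.
Driver's share is the uncovered remainder: £76,148 − £33,629 = £42,519.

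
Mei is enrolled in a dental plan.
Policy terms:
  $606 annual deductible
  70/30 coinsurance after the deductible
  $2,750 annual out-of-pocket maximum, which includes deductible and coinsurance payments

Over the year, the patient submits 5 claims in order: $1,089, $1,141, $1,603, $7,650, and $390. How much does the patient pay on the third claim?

$480.90

Bill 1, $1,089: $606 to deductible, leaving $483; patient's 30% is $144.90. Patient owes $750.90 (running OOP $750.90).
Bill 2, $1,141: 30% coinsurance on $1,141 = $342.30. Patient owes $342.30 (running OOP $1,093.20).
Bill 3, $1,603: deductible already satisfied, so patient's share is 30% × $1,603 = $480.90. Patient pays $480.90; OOP now $1,574.10.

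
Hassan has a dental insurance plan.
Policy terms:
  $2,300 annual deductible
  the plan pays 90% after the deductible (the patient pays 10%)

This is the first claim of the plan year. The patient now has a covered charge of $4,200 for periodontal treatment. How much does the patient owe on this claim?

Nothing has been paid toward the $2,300 deductible, so the first $2,300 of this charge is applied there.
That leaves $4,200 − $2,300 = $1,900 for coinsurance.
Coinsurance: $1,900 × 10% = $190.
So the patient owes $2,300 + $190 = $2,490.

$2,490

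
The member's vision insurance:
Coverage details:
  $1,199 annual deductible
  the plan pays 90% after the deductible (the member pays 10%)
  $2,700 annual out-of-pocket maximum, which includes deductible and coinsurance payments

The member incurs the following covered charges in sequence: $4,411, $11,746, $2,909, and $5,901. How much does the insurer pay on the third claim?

#1 ($4,411): deductible takes $1,199, $3,212 remains; member's 10% is $321.20. Member pays $1,520.20; OOP now $1,520.20. Insurer: $4,411 − $1,520.20 = $2,890.80.
#2 ($11,746): deductible already satisfied, so member's share is 10% × $11,746 = $1,174.60. Member pays $1,174.60; OOP now $2,694.80. Insurer: $11,746 − $1,174.60 = $10,571.40.
#3 ($2,909): deductible met; 10% of $2,909 = $290.90. That would push OOP to $2,985.70, over the $2,700 cap, so member pays $2,700 − $2,694.80 = $5.20. Plan pays $2,909 − $5.20 = $2,903.80.

$2,903.80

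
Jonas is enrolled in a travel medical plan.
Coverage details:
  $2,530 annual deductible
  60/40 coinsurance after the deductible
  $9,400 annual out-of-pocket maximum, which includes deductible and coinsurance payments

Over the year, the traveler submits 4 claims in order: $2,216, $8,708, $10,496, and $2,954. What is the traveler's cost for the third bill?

$3,512.40

Claim 1 ($2,216): entire amount goes to the deductible. Cost to traveler: $2,216. OOP to date $2,216.
Claim 2 ($8,708): $314 to deductible, leaving $8,394; 40% of $8,394 = $3,357.60. Cost to traveler: $3,671.60. OOP to date $5,887.60.
Claim 3 ($10,496): 40% coinsurance on $10,496 = $4,198.40. OOP would hit $10,086 > $9,400, so the cap limits the traveler to $9,400 − $5,887.60 = $3,512.40.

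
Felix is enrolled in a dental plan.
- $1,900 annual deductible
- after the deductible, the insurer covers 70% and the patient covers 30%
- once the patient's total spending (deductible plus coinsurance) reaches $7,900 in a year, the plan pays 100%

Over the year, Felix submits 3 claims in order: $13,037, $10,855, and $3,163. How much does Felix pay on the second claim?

Claim 1 — $13,037: $1,900 to deductible, leaving $11,137; patient's 30% is $3,341.10. Patient pays $5,241.10; OOP now $5,241.10.
Claim 2 — $10,855: 30% coinsurance on $10,855 = $3,256.50. Adding that to $5,241.10 gives $8,497.60, past the $7,900 cap; patient pays only $7,900 − $5,241.10 = $2,658.90.

$2,658.90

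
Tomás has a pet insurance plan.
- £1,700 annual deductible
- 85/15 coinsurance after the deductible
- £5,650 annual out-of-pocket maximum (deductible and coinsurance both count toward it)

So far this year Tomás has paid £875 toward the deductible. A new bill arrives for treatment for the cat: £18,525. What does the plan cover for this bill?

Remaining deductible: £1,700 − £875 = £825.
After the £825 deductible portion, £18,525 − £825 = £17,700 is subject to coinsurance.
Coinsurance: £17,700 × 15% = £2,655.
Owner responsibility before any cap: £825 + £2,655 = £3,480.
Year-to-date out-of-pocket becomes £875 + £3,480 = £4,355, still under the £5,650 maximum, so no cap applies.
The plan picks up £18,525 − £3,480 = £15,045.

£15,045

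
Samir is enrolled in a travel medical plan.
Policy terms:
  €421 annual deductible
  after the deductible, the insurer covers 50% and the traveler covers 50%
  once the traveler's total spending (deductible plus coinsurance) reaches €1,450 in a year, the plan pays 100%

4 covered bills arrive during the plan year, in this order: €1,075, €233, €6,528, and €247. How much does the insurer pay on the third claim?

#1 (€1,075): €421 to deductible, leaving €654; 50% of €654 = €327. Cost to traveler: €748. OOP to date €748. Insurer: €1,075 − €748 = €327.
#2 (€233): deductible already satisfied, so traveler's share is 50% × €233 = €116.50. Cost to traveler: €116.50. OOP to date €864.50. Insurer: €233 − €116.50 = €116.50.
#3 (€6,528): deductible met; 50% of €6,528 = €3,264. OOP would hit €4,128.50 > €1,450, so the cap limits the traveler to €1,450 − €864.50 = €585.50. Insurer: €6,528 − €585.50 = €5,942.50.

€5,942.50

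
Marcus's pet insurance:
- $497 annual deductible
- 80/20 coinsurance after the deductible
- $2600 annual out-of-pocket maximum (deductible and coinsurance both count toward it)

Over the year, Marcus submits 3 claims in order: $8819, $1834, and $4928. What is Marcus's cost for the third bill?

$71.80

Bill 1, $8819: $497 finishes the deductible; $8322 goes to coinsurance; coinsurance $8322 × 20% = $1664.40. Owner owes $2161.40 (running OOP $2161.40).
Bill 2, $1834: 20% coinsurance on $1834 = $366.80. Cost to owner: $366.80. OOP to date $2528.20.
Bill 3, $4928: deductible already satisfied, so owner's share is 20% × $4928 = $985.60. Adding that to $2528.20 gives $3513.80, past the $2600 cap; owner pays only $2600 − $2528.20 = $71.80.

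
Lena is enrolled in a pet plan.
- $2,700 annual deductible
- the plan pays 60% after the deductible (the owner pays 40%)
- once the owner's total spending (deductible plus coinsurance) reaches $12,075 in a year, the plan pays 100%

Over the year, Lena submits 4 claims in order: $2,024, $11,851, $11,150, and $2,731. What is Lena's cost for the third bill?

#1 ($2,024): entire amount goes to the deductible. Cost to owner: $2,024. OOP to date $2,024.
#2 ($11,851): deductible takes $676, $11,175 remains; 40% of $11,175 = $4,470. Owner owes $5,146 (running OOP $7,170).
#3 ($11,150): deductible met; 40% of $11,150 = $4,460. Owner owes $4,460 (running OOP $11,630).

$4,460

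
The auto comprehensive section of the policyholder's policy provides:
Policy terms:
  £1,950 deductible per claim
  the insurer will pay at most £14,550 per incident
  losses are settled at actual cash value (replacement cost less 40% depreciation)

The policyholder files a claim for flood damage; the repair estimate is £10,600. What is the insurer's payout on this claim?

Depreciate 40%: the covered value is £10,600 × 0.6 = £6,360.
Subtract the deductible: £6,360 − £1,950 = £4,410.
£4,410 ≤ £14,550, so the limit doesn't bind; insurer pays £4,410.

£4,410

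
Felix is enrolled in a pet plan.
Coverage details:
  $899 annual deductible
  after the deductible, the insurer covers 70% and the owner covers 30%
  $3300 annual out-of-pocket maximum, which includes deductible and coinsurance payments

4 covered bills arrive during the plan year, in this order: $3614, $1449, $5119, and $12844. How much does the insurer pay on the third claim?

$3967.20

Claim 1 — $3614: $899 to deductible, leaving $2715; owner's 30% is $814.50. Owner owes $1713.50 (running OOP $1713.50). Insurer: $3614 − $1713.50 = $1900.50.
Claim 2 — $1449: 30% coinsurance on $1449 = $434.70. Owner pays $434.70; OOP now $2148.20. Plan pays $1449 − $434.70 = $1014.30.
Claim 3 — $5119: deductible already satisfied, so owner's share is 30% × $5119 = $1535.70. Adding that to $2148.20 gives $3683.90, past the $3300 cap; owner pays only $3300 − $2148.20 = $1151.80. Insurer: $5119 − $1151.80 = $3967.20.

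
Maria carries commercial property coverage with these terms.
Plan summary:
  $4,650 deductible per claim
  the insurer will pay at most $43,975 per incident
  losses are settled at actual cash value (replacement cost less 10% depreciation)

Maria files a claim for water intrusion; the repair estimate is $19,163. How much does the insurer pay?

$12,596.70

Depreciate 10%: the covered value is $19,163 × 0.9 = $17,246.70.
Less the $4,650 deductible: $17,246.70 − $4,650 = $12,596.70.
$12,596.70 ≤ $43,975, so the limit doesn't bind; insurer pays $12,596.70.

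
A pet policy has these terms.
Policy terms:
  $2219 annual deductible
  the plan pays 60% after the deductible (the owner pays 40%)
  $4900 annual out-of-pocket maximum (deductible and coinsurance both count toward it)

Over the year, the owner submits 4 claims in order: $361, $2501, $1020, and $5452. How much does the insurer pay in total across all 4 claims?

$4434

#1 ($361): all of it applies to the deductible. Cost to owner: $361. OOP to date $361. Insurer: $361 − $361 = $0.
#2 ($2501): $1858 to deductible, leaving $643; owner's 40% is $257.20. Cost to owner: $2115.20. OOP to date $2476.20. Insurer: $2501 − $2115.20 = $385.80.
#3 ($1020): deductible met; 40% of $1020 = $408. Owner pays $408; OOP now $2884.20. Plan pays $1020 − $408 = $612.
#4 ($5452): deductible met; 40% of $5452 = $2180.80. OOP would hit $5065 > $4900, so the cap limits the owner to $4900 − $2884.20 = $2015.80. Plan pays $5452 − $2015.80 = $3436.20.
Insurer total: $0 + $385.80 + $612 + $3436.20 = $4434.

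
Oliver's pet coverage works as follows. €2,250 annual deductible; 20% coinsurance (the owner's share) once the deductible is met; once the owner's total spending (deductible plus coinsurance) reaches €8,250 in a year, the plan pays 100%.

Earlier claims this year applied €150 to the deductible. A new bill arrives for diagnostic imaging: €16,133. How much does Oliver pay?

Remaining deductible: €2,250 − €150 = €2,100.
The remaining €14,033 (= €16,133 − €2,100) moves to coinsurance.
20% of €14,033 = €2,806.60 falls to the owner.
That puts the owner's cost at €2,100 + €2,806.60 = €4,906.60 before any cap.
Cumulative spending €150 + €4,906.60 = €5,056.60 stays under the €8,250 maximum.

€4,906.60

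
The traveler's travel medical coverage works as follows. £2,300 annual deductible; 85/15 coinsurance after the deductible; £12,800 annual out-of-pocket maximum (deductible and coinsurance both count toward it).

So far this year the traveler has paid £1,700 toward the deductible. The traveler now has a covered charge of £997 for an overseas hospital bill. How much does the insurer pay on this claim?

£337.45

£1,700 of the £2,300 deductible is already met, leaving £600.
That leaves £997 − £600 = £397 for coinsurance.
15% of £397 = £59.55 falls to the traveler.
Traveler responsibility before any cap: £600 + £59.55 = £659.55.
Year-to-date out-of-pocket becomes £1,700 + £659.55 = £2,359.55, still under the £12,800 maximum, so no cap applies.
The insurer covers the remainder: £997 − £659.55 = £337.45.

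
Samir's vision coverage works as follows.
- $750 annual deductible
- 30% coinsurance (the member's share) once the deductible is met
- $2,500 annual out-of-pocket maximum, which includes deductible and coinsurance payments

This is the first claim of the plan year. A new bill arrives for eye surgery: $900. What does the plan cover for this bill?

$105

Nothing has been paid toward the $750 deductible, so the first $750 of this charge is applied there.
After the $750 deductible portion, $900 − $750 = $150 is subject to coinsurance.
Member's 30% share of $150 is $45.
That puts the member's cost at $750 + $45 = $795 before any cap.
Total out-of-pocket so far would be $0 + $795 = $795, below the $2,500 cap — no reduction.
The plan picks up $900 − $795 = $105.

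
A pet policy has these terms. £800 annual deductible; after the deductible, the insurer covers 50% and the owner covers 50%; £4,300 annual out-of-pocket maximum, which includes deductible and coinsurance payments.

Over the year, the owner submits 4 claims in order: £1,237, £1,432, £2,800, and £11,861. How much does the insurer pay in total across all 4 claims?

£13,030

Claim 1 (£1,237): deductible takes £800, £437 remains; owner's 50% is £218.50. Owner owes £1,018.50 (running OOP £1,018.50). Insurer: £1,237 − £1,018.50 = £218.50.
Claim 2 (£1,432): deductible met; 50% of £1,432 = £716. Owner pays £716; OOP now £1,734.50. Insurer: £1,432 − £716 = £716.
Claim 3 (£2,800): 50% coinsurance on £2,800 = £1,400. Owner pays £1,400; OOP now £3,134.50. Plan pays £2,800 − £1,400 = £1,400.
Claim 4 (£11,861): deductible already satisfied, so owner's share is 50% × £11,861 = £5,930.50. OOP would hit £9,065 > £4,300, so the cap limits the owner to £4,300 − £3,134.50 = £1,165.50. Plan pays £11,861 − £1,165.50 = £10,695.50.
Insurer total: £218.50 + £716 + £1,400 + £10,695.50 = £13,030.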